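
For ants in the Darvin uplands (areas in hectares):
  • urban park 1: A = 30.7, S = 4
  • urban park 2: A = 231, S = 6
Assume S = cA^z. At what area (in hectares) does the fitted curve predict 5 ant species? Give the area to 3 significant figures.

93.2 hectares

z = ln(6/4) / ln(231/30.7) = 0.4055 / 2.0182 = 0.2009
c = 4 / 30.7^0.2009 = 4 / 1.99 = 2.01
A = (5/2.01)^(1/0.2009) ⇒ ln A = ln(2.487)/0.2009 = 4.5349
A = e^4.5349 ≈ 93.22 hectares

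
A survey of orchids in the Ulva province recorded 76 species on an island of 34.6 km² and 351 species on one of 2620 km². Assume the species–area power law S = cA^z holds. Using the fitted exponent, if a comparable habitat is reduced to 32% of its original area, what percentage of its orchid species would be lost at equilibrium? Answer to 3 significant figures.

33.2%

z = ln(351/76) / ln(2620/34.6) = 1.5301 / 4.3271 = 0.3536
S_new/S_old = (A_new/A_old)^z = 0.32^0.3536 = exp(0.3536 × -1.1394) = 0.6684
Fraction lost = 1 − 0.6684 = 0.3316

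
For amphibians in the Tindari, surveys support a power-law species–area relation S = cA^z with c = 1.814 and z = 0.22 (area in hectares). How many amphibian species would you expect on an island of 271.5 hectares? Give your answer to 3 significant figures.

6.22

S = 1.814 × 271.5^0.22 = 1.814 × 3.431 ≈ 6.224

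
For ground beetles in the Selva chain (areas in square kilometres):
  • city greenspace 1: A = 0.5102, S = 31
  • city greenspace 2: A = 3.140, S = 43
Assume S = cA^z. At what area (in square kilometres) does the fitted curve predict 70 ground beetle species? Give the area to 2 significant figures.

z = ln(43/31) / ln(3.14/0.5102) = 0.3272 / 1.8172 = 0.1801
c = 31 / 0.5102^0.1801 = 31 / 0.8859 = 34.99
A = (70/34.99)^(1/0.1801) ⇒ ln A = ln(2)/0.1801 = 3.8504
A = e^3.8504 ≈ 47.01 square kilometres

47 square kilometres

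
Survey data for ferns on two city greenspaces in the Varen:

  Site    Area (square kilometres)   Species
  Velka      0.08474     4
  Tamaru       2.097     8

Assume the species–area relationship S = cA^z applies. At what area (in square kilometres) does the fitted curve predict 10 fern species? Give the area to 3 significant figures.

z = ln(8/4) / ln(2.097/0.08474) = 0.6931 / 3.2087 = 0.2160
c = 4 / 0.08474^0.2160 = 4 / 0.5867 = 6.817
A = (10/6.817)^(1/0.2160) ⇒ ln A = ln(1.467)/0.2160 = 1.7735
A = e^1.7735 ≈ 5.891 square kilometres

5.89 square kilometres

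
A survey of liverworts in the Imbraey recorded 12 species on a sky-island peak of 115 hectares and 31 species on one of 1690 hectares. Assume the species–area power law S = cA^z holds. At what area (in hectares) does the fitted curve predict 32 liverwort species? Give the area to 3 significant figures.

z = ln(31/12) / ln(1690/115) = 0.9491 / 2.6876 = 0.3531
c = 12 / 115^0.3531 = 12 / 5.342 = 2.246
A = (32/2.246)^(1/0.3531) ⇒ ln A = ln(14.25)/0.3531 = 7.5224
A = e^7.5224 ≈ 1849 hectares

1850 hectares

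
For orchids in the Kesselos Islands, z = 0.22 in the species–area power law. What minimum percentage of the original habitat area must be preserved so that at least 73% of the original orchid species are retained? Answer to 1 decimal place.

Need (A_new/A_old)^0.22 = 0.73, so A_new/A_old = 0.73^(1/0.22) = 0.73^4.545
ln(A_new/A_old) = ln 0.73 / 0.22 = -0.3147 / 0.22 = -1.4305
A_new/A_old = e^-1.4305 ≈ 0.2392

23.9%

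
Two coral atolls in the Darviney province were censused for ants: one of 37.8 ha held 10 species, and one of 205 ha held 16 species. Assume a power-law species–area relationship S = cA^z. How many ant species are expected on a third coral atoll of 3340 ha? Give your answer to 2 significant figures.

z = ln(16/10) / ln(205/37.8) = 0.4700 / 1.6907 = 0.2780
c = 10 / 37.8^0.2780 = 10 / 2.745 = 3.643
S₃ = 3.643 × 3340^0.2780 = 3.643 × 9.541 ≈ 34.76

35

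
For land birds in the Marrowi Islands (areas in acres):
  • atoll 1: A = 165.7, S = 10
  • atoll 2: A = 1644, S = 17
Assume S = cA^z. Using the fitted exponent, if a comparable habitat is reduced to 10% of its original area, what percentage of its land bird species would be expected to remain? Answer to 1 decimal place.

z = ln(17/10) / ln(1644/165.7) = 0.5306 / 2.2947 = 0.2312
S_new/S_old = (A_new/A_old)^z = 0.1^0.2312 = exp(0.2312 × -2.3026) = 0.5872

58.7%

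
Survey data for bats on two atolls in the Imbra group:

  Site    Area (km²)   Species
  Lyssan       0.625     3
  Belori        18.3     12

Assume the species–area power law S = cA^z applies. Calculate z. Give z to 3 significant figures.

0.411

Taking logs: ln S = ln c + z ln A, so z = (ln S₂ − ln S₁)/(ln A₂ − ln A₁).
z = ln(12/3) / ln(18.3/0.625) = ln(4) / ln(29.28) = 1.3863 / 3.3769 = 0.4105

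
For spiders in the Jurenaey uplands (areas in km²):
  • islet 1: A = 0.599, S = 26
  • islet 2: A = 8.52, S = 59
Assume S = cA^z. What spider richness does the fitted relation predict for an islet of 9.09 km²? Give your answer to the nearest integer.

z = ln(59/26) / ln(8.52/0.599) = 0.8194 / 2.6549 = 0.3087
c = 26 / 0.599^0.3087 = 26 / 0.8537 = 30.46
S₃ = 30.46 × 9.09^0.3087 = 30.46 × 1.976 ≈ 60.19

60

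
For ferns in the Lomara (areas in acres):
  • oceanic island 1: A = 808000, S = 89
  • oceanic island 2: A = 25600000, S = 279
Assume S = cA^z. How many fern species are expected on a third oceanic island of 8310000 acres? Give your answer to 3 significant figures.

z = ln(279/89) / ln(25600000/808000) = 1.1426 / 3.4558 = 0.3306
c = 89 / 808000^0.3306 = 89 / 89.77 = 0.9914
S₃ = 0.9914 × 8310000^0.3306 = 0.9914 × 194 ≈ 192.3

192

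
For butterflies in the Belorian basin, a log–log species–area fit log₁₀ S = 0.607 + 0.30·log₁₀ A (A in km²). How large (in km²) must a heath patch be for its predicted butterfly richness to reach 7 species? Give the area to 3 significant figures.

7 = 4.046 × A^0.3  ⇒  A^0.3 = 7/4.046 = 1.73
ln A = ln(1.73) / 0.3 = 0.5482 / 0.3 = 1.8275
A = e^1.8275 ≈ 6.218 km²

6.22 km²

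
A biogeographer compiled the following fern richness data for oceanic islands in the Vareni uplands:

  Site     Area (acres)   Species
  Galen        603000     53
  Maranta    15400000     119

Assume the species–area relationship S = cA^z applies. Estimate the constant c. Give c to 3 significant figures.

1.91

z = ln(S₂/S₁) / ln(A₂/A₁) = ln(119/53) / ln(15400000/603000) = 0.8088 / 3.2402 = 0.2496
c = S₁ / A₁^z = 53 / 603000^0.2496 = 53 / 27.73 = 1.911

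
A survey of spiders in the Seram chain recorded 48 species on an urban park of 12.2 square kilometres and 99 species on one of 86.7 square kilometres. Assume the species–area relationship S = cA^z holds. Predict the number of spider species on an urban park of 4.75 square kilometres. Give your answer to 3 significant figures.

33.9

z = ln(99/48) / ln(86.7/12.2) = 0.7239 / 1.9610 = 0.3692
c = 48 / 12.2^0.3692 = 48 / 2.518 = 19.06
S₃ = 19.06 × 4.75^0.3692 = 19.06 × 1.777 ≈ 33.89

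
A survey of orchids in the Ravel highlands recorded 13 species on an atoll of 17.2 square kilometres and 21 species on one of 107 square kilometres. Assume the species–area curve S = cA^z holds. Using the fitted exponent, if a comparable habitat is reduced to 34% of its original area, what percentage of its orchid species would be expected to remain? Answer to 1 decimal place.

z = ln(21/13) / ln(107/17.2) = 0.4796 / 1.8279 = 0.2624
S_new/S_old = (A_new/A_old)^z = 0.34^0.2624 = exp(0.2624 × -1.0788) = 0.7535

75.3%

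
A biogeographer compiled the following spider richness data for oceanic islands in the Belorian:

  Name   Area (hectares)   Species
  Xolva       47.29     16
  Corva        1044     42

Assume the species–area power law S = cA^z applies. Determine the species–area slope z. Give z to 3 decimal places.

0.312

Taking logs: ln S = ln c + z ln A, so z = (ln S₂ − ln S₁)/(ln A₂ − ln A₁).
z = ln(42/16) / ln(1044/47.29) = ln(2.625) / ln(22.08) = 0.9651 / 3.0945 = 0.3119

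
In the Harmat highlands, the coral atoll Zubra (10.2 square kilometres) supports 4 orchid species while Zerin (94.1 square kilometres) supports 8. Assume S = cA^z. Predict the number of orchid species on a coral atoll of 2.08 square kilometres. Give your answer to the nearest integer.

2

z = ln(8/4) / ln(94.1/10.2) = 0.6931 / 2.2220 = 0.3120
c = 4 / 10.2^0.3120 = 4 / 2.064 = 1.938
S₃ = 1.938 × 2.08^0.3120 = 1.938 × 1.257 ≈ 2.436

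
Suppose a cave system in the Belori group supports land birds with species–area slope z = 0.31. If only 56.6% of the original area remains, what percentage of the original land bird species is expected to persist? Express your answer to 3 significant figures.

S_new/S_old = (A_new/A_old)^z = 0.566^0.31
= exp(0.31 × ln 0.566) = exp(0.31 × -0.5692) = exp(-0.1764) ≈ 0.8382

83.8%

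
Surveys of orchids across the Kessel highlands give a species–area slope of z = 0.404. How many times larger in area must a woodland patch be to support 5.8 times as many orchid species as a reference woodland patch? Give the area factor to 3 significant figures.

(A₂/A₁)^0.404 = 5.8, so A₂/A₁ = 5.8^(1/0.404) = 5.8^2.475
ln(A₂/A₁) = ln 5.8 / 0.404 = 1.7579 / 0.404 = 4.3511
A₂/A₁ = e^4.3511 ≈ 77.57

77.6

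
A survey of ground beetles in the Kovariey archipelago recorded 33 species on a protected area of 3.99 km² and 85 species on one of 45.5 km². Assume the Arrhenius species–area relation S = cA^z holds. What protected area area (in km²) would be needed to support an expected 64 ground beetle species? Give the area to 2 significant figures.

22 km²

z = ln(85/33) / ln(45.5/3.99) = 0.9461 / 2.4339 = 0.3887
c = 33 / 3.99^0.3887 = 33 / 1.712 = 19.27
A = (64/19.27)^(1/0.3887) ⇒ ln A = ln(3.321)/0.3887 = 3.0877
A = e^3.0877 ≈ 21.93 km²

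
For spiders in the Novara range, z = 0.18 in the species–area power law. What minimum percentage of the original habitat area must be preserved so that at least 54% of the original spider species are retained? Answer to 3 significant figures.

3.26%

Need (A_new/A_old)^0.18 = 0.54, so A_new/A_old = 0.54^(1/0.18) = 0.54^5.556
ln(A_new/A_old) = ln 0.54 / 0.18 = -0.6162 / 0.18 = -3.4233
A_new/A_old = e^-3.4233 ≈ 0.03261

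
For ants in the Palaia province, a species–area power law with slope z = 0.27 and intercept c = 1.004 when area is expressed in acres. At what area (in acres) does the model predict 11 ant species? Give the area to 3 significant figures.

7090 acres

11 = 1.004 × A^0.27  ⇒  A^0.27 = 11/1.004 = 10.96
ln A = ln(10.96) / 0.27 = 2.3939 / 0.27 = 8.8663
A = e^8.8663 ≈ 7089 acres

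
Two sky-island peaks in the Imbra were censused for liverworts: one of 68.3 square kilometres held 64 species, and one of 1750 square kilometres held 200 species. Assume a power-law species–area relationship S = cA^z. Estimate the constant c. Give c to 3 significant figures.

z = ln(S₂/S₁) / ln(A₂/A₁) = ln(200/64) / ln(1750/68.3) = 1.1394 / 3.2435 = 0.3513
c = S₁ / A₁^z = 64 / 68.3^0.3513 = 64 / 4.41 = 14.51

14.5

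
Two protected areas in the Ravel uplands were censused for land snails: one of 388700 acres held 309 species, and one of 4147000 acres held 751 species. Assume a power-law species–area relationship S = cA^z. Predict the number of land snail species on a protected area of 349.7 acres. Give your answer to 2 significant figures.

22

z = ln(751/309) / ln(4147000/388700) = 0.8881 / 2.3673 = 0.3751
c = 309 / 388700^0.3751 = 309 / 125 = 2.472
S₃ = 2.472 × 349.7^0.3751 = 2.472 × 9 ≈ 22.25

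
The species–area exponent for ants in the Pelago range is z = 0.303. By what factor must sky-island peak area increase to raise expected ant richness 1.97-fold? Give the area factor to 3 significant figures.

9.37

(A₂/A₁)^0.303 = 1.97, so A₂/A₁ = 1.97^(1/0.303) = 1.97^3.3
ln(A₂/A₁) = ln 1.97 / 0.303 = 0.6780 / 0.303 = 2.2377
A₂/A₁ = e^2.2377 ≈ 9.372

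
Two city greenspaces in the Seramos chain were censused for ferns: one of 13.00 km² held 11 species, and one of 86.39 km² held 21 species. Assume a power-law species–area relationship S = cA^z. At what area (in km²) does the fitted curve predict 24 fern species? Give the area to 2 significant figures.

z = ln(21/11) / ln(86.39/13) = 0.6466 / 1.8939 = 0.3414
c = 11 / 13^0.3414 = 11 / 2.401 = 4.582
A = (24/4.582)^(1/0.3414) ⇒ ln A = ln(5.238)/0.3414 = 4.8500
A = e^4.8500 ≈ 127.7 km²

130 km²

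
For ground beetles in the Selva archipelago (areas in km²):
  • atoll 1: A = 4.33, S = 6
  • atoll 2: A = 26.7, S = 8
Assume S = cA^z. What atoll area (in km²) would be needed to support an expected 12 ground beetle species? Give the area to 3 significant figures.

347 km²

z = ln(8/6) / ln(26.7/4.33) = 0.2877 / 1.8191 = 0.1581
c = 6 / 4.33^0.1581 = 6 / 1.261 = 4.759
A = (12/4.759)^(1/0.1581) ⇒ ln A = ln(2.522)/0.1581 = 5.8485
A = e^5.8485 ≈ 346.7 km²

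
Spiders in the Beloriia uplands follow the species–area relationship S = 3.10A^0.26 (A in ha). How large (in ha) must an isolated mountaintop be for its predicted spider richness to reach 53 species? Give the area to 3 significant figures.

53 = 3.1 × A^0.26  ⇒  A^0.26 = 53/3.1 = 17.1
ln A = ln(17.1) / 0.26 = 2.8389 / 0.26 = 10.9188
A = e^10.9188 ≈ 55205 ha

55200 ha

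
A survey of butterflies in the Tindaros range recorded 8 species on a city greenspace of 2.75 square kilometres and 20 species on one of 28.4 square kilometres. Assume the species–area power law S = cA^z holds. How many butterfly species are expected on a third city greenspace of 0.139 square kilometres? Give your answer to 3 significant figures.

2.48

z = ln(20/8) / ln(28.4/2.75) = 0.9163 / 2.3348 = 0.3925
c = 8 / 2.75^0.3925 = 8 / 1.487 = 5.379
S₃ = 5.379 × 0.139^0.3925 = 5.379 × 0.461 ≈ 2.479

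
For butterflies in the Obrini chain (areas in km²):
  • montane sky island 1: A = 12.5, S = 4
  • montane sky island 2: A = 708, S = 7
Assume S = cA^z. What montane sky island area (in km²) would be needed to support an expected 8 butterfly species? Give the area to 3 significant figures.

1860 km²

z = ln(7/4) / ln(708/12.5) = 0.5596 / 4.0367 = 0.1386
c = 4 / 12.5^0.1386 = 4 / 1.419 = 2.818
A = (8/2.818)^(1/0.1386) ⇒ ln A = ln(2.839)/0.1386 = 7.5257
A = e^7.5257 ≈ 1855 km²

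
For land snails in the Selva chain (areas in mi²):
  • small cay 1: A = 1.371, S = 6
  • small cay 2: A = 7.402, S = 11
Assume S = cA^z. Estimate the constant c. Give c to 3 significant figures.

5.36

z = ln(S₂/S₁) / ln(A₂/A₁) = ln(11/6) / ln(7.402/1.371) = 0.6061 / 1.6862 = 0.3595
c = S₁ / A₁^z = 6 / 1.371^0.3595 = 6 / 1.12 = 5.357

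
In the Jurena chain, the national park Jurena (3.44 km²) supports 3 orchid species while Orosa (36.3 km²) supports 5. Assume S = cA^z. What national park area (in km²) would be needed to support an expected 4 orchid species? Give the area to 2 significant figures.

z = ln(5/3) / ln(36.3/3.44) = 0.5108 / 2.3563 = 0.2168
c = 3 / 3.44^0.2168 = 3 / 1.307 = 2.295
A = (4/2.295)^(1/0.2168) ⇒ ln A = ln(1.743)/0.2168 = 2.5625
A = e^2.5625 ≈ 12.97 km²

13 km²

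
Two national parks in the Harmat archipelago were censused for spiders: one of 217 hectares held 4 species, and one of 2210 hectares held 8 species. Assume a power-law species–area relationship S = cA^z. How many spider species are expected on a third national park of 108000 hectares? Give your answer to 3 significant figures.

z = ln(8/4) / ln(2210/217) = 0.6931 / 2.3209 = 0.2987
c = 4 / 217^0.2987 = 4 / 4.987 = 0.8021
S₃ = 0.8021 × 108000^0.2987 = 0.8021 × 31.86 ≈ 25.56

25.6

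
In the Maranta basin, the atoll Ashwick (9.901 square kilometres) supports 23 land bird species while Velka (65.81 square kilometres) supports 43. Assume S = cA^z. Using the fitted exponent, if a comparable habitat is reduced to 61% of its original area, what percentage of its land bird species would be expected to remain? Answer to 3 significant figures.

z = ln(43/23) / ln(65.81/9.901) = 0.6257 / 1.8941 = 0.3303
S_new/S_old = (A_new/A_old)^z = 0.61^0.3303 = exp(0.3303 × -0.4943) = 0.8493

84.9%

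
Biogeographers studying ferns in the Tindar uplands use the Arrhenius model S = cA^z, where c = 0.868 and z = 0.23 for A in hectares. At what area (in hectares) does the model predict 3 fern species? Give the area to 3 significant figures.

3 = 0.868 × A^0.23  ⇒  A^0.23 = 3/0.868 = 3.456
ln A = ln(3.456) / 0.23 = 1.2402 / 0.23 = 5.3921
A = e^5.3921 ≈ 219.7 hectares

220 hectares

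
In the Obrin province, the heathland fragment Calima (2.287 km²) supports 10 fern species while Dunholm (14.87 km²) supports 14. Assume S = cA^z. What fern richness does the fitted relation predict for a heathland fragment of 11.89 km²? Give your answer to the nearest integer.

z = ln(14/10) / ln(14.87/2.287) = 0.3365 / 1.8721 = 0.1797
c = 10 / 2.287^0.1797 = 10 / 1.16 = 8.618
S₃ = 8.618 × 11.89^0.1797 = 8.618 × 1.56 ≈ 13.45

13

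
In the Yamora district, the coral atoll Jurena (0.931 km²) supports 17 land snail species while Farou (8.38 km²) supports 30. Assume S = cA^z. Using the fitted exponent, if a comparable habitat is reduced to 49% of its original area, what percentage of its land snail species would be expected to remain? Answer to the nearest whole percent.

z = ln(30/17) / ln(8.38/0.931) = 0.5680 / 2.1973 = 0.2585
S_new/S_old = (A_new/A_old)^z = 0.49^0.2585 = exp(0.2585 × -0.7133) = 0.8316

83%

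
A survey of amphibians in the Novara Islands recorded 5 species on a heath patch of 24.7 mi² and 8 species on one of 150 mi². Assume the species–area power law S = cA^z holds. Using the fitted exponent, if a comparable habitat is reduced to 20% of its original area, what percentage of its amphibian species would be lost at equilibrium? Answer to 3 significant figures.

z = ln(8/5) / ln(150/24.7) = 0.4700 / 1.8038 = 0.2606
S_new/S_old = (A_new/A_old)^z = 0.2^0.2606 = exp(0.2606 × -1.6094) = 0.6575
Fraction lost = 1 − 0.6575 = 0.3425

34.3%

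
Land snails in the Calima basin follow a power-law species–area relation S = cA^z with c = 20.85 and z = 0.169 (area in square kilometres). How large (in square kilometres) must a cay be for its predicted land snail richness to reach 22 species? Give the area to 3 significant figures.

22 = 20.85 × A^0.169  ⇒  A^0.169 = 22/20.85 = 1.055
ln A = ln(1.055) / 0.169 = 0.0537 / 0.169 = 0.3177
A = e^0.3177 ≈ 1.374 square kilometres

1.37 square kilometres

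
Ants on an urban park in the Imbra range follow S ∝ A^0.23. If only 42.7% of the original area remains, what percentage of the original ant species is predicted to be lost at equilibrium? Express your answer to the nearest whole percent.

S_new/S_old = (A_new/A_old)^z = 0.427^0.23
= exp(0.23 × ln 0.427) = exp(0.23 × -0.8510) = exp(-0.1957) ≈ 0.8222
Fraction lost = 1 − 0.8222 = 0.1778

18%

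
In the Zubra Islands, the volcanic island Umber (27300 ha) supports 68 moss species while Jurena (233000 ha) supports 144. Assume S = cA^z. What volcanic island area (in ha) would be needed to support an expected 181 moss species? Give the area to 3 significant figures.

z = ln(144/68) / ln(233000/27300) = 0.7503 / 2.1442 = 0.3499
c = 68 / 27300^0.3499 = 68 / 35.67 = 1.906
A = (181/1.906)^(1/0.3499) ⇒ ln A = ln(94.96)/0.3499 = 13.0123
A = e^13.0123 ≈ 447891 ha

448000 ha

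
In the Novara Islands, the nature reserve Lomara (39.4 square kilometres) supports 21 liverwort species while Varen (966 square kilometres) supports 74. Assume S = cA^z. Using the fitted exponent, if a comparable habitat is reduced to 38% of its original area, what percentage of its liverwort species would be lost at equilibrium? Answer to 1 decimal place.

31.7%

z = ln(74/21) / ln(966/39.4) = 1.2595 / 3.1994 = 0.3937
S_new/S_old = (A_new/A_old)^z = 0.38^0.3937 = exp(0.3937 × -0.9676) = 0.6832
Fraction lost = 1 − 0.6832 = 0.3168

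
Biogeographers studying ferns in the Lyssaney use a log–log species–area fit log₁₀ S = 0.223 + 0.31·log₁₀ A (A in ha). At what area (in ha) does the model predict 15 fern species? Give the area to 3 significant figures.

15 = 1.671 × A^0.31  ⇒  A^0.31 = 15/1.671 = 8.976
ln A = ln(8.976) / 0.31 = 2.1946 / 0.31 = 7.0793
A = e^7.0793 ≈ 1187 ha

1190 ha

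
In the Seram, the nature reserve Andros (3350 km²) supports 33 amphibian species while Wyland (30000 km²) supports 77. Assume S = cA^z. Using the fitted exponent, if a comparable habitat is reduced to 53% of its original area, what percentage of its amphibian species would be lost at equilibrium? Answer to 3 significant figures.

z = ln(77/33) / ln(30000/3350) = 0.8473 / 2.1922 = 0.3865
S_new/S_old = (A_new/A_old)^z = 0.53^0.3865 = exp(0.3865 × -0.6349) = 0.7824
Fraction lost = 1 − 0.7824 = 0.2176

21.8%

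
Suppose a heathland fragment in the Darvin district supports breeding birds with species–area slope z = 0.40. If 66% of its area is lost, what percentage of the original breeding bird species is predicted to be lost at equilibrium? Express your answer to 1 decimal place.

S_new/S_old = (A_new/A_old)^z = 0.34^0.4
= exp(0.4 × ln 0.34) = exp(0.4 × -1.0788) = exp(-0.4315) ≈ 0.6495
Fraction lost = 1 − 0.6495 = 0.3505

35.0%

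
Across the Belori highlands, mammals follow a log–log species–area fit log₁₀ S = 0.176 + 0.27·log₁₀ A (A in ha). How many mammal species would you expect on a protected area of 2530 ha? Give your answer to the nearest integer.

12

S = 1.5 × 2530^0.27
ln S = ln 1.5 + 0.27 × ln 2530 = 0.4053 + 0.27 × 7.8360 = 2.5210
S = e^2.5210 ≈ 12.44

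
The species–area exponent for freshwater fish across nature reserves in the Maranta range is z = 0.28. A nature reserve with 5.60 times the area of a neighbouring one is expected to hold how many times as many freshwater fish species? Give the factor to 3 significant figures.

1.62

S₂/S₁ = (A₂/A₁)^z = 5.6^0.28
ln(S₂/S₁) = 0.28 × ln 5.6 = 0.28 × 1.7228 = 0.4824
S₂/S₁ = e^0.4824 ≈ 1.62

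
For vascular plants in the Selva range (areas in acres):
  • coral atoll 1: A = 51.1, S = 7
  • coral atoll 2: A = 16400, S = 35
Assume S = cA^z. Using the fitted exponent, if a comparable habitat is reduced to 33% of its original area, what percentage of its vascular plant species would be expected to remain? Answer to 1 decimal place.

73.4%

z = ln(35/7) / ln(16400/51.1) = 1.6094 / 5.7713 = 0.2789
S_new/S_old = (A_new/A_old)^z = 0.33^0.2789 = exp(0.2789 × -1.1087) = 0.7341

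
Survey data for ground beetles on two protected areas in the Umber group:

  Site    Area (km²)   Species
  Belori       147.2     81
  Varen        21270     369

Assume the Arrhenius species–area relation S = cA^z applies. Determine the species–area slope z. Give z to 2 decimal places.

Taking logs: ln S = ln c + z ln A, so z = (ln S₂ − ln S₁)/(ln A₂ − ln A₁).
z = ln(369/81) / ln(21270/147.2) = ln(4.556) / ln(144.5) = 1.5163 / 4.9733 = 0.3049

0.30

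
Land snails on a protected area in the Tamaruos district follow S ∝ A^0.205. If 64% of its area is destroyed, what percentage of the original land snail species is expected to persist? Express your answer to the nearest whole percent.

81%

S_new/S_old = (A_new/A_old)^z = 0.36^0.205
= exp(0.205 × ln 0.36) = exp(0.205 × -1.0217) = exp(-0.2094) ≈ 0.811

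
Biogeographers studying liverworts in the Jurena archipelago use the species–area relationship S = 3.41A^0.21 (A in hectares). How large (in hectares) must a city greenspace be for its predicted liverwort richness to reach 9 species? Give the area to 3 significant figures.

9 = 3.41 × A^0.21  ⇒  A^0.21 = 9/3.41 = 2.639
ln A = ln(2.639) / 0.21 = 0.9705 / 0.21 = 4.6215
A = e^4.6215 ≈ 101.6 hectares

102 hectares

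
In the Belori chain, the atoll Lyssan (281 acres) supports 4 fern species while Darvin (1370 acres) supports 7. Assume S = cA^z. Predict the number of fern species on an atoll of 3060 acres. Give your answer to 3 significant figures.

9.30

z = ln(7/4) / ln(1370/281) = 0.5596 / 1.5842 = 0.3532
c = 4 / 281^0.3532 = 4 / 7.328 = 0.5458
S₃ = 0.5458 × 3060^0.3532 = 0.5458 × 17.03 ≈ 9.298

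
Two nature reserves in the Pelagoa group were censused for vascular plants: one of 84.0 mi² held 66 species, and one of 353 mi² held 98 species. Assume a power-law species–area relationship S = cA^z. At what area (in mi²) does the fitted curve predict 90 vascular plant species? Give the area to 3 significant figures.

259 mi²

z = ln(98/66) / ln(353/84) = 0.3953 / 1.4357 = 0.2754
c = 66 / 84^0.2754 = 66 / 3.387 = 19.48
A = (90/19.48)^(1/0.2754) ⇒ ln A = ln(4.619)/0.2754 = 5.5572
A = e^5.5572 ≈ 259.1 mi²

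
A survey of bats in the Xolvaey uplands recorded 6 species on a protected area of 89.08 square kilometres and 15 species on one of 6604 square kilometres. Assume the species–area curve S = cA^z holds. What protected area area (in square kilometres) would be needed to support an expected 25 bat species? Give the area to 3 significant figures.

72800 square kilometres

z = ln(15/6) / ln(6604/89.08) = 0.9163 / 4.3059 = 0.2128
c = 6 / 89.08^0.2128 = 6 / 2.6 = 2.308
A = (25/2.308)^(1/0.2128) ⇒ ln A = ln(10.83)/0.2128 = 11.1959
A = e^11.1959 ≈ 72834 square kilometres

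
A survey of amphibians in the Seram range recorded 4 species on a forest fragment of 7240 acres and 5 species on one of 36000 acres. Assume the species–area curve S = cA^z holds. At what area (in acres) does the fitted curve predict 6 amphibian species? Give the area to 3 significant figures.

z = ln(5/4) / ln(36000/7240) = 0.2231 / 1.6039 = 0.1391
c = 4 / 7240^0.1391 = 4 / 3.443 = 1.162
A = (6/1.162)^(1/0.1391) ⇒ ln A = ln(5.165)/0.1391 = 11.8018
A = e^11.8018 ≈ 133486 acres

133000 acres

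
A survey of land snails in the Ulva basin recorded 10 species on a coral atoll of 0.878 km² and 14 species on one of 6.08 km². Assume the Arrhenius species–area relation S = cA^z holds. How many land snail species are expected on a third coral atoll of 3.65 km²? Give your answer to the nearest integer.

z = ln(14/10) / ln(6.08/0.878) = 0.3365 / 1.9351 = 0.1739
c = 10 / 0.878^0.1739 = 10 / 0.9776 = 10.23
S₃ = 10.23 × 3.65^0.1739 = 10.23 × 1.252 ≈ 12.81

13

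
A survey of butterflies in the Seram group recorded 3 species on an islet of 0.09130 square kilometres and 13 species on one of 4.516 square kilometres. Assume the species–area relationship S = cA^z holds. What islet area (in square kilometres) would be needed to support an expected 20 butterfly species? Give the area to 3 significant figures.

z = ln(13/3) / ln(4.516/0.0913) = 1.4663 / 3.9012 = 0.3759
c = 3 / 0.0913^0.3759 = 3 / 0.4067 = 7.376
A = (20/7.376)^(1/0.3759) ⇒ ln A = ln(2.711)/0.3759 = 2.6537
A = e^2.6537 ≈ 14.21 square kilometres

14.2 square kilometres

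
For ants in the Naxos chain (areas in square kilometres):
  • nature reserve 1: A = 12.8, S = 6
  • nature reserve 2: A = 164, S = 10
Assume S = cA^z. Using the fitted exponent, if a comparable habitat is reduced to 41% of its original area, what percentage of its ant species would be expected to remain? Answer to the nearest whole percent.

z = ln(10/6) / ln(164/12.8) = 0.5108 / 2.5504 = 0.2003
S_new/S_old = (A_new/A_old)^z = 0.41^0.2003 = exp(0.2003 × -0.8916) = 0.8365

84%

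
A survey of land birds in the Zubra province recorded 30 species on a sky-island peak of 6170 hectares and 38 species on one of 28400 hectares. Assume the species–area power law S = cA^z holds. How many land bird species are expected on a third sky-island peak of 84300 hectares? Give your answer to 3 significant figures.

45.0

z = ln(38/30) / ln(28400/6170) = 0.2364 / 1.5267 = 0.1548
c = 30 / 6170^0.1548 = 30 / 3.863 = 7.767
S₃ = 7.767 × 84300^0.1548 = 7.767 × 5.79 ≈ 44.97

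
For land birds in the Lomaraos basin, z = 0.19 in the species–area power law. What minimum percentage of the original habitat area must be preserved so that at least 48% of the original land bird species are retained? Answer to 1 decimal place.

Need (A_new/A_old)^0.19 = 0.48, so A_new/A_old = 0.48^(1/0.19) = 0.48^5.263
ln(A_new/A_old) = ln 0.48 / 0.19 = -0.7340 / 0.19 = -3.8630
A_new/A_old = e^-3.8630 ≈ 0.021

2.1%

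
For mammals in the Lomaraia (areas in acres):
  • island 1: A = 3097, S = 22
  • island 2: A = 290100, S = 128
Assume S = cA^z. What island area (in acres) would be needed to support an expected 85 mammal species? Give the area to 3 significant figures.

101000 acres

z = ln(128/22) / ln(290100/3097) = 1.7610 / 4.5398 = 0.3879
c = 22 / 3097^0.3879 = 22 / 22.6 = 0.9734
A = (85/0.9734)^(1/0.3879) ⇒ ln A = ln(87.32)/0.3879 = 11.5226
A = e^11.5226 ≈ 100973 acres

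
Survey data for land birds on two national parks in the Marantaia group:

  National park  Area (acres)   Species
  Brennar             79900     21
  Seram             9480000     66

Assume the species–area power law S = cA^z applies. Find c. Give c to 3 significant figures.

z = ln(S₂/S₁) / ln(A₂/A₁) = ln(66/21) / ln(9480000/79900) = 1.1451 / 4.7762 = 0.2398
c = S₁ / A₁^z = 21 / 79900^0.2398 = 21 / 14.98 = 1.402

1.40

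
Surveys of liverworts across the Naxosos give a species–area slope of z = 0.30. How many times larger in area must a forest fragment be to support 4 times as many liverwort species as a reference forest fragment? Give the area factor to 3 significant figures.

(A₂/A₁)^0.3 = 4, so A₂/A₁ = 4^(1/0.3) = 4^3.333
ln(A₂/A₁) = ln 4 / 0.3 = 1.3863 / 0.3 = 4.6210
A₂/A₁ = e^4.6210 ≈ 101.6

102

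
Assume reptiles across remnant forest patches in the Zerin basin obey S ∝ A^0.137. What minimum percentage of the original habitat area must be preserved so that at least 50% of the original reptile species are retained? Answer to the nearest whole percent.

1%

Need (A_new/A_old)^0.137 = 0.5, so A_new/A_old = 0.5^(1/0.137) = 0.5^7.299
ln(A_new/A_old) = ln 0.5 / 0.137 = -0.6931 / 0.137 = -5.0595
A_new/A_old = e^-5.0595 ≈ 0.006349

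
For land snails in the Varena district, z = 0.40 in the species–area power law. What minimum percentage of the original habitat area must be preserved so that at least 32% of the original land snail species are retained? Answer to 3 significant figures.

Need (A_new/A_old)^0.4 = 0.32, so A_new/A_old = 0.32^(1/0.4) = 0.32^2.5
ln(A_new/A_old) = ln 0.32 / 0.4 = -1.1394 / 0.4 = -2.8486
A_new/A_old = e^-2.8486 ≈ 0.05793

5.79%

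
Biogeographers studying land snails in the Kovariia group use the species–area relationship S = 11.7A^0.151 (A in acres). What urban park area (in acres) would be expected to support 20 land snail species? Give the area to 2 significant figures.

20 = 11.7 × A^0.151  ⇒  A^0.151 = 20/11.7 = 1.709
ln A = ln(1.709) / 0.151 = 0.5361 / 0.151 = 3.5506
A = e^3.5506 ≈ 34.83 acres

35 acres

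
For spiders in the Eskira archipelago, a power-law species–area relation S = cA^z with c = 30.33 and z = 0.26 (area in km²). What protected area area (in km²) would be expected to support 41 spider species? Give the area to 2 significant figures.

3.2 km²

41 = 30.33 × A^0.26  ⇒  A^0.26 = 41/30.33 = 1.352
ln A = ln(1.352) / 0.26 = 0.3014 / 0.26 = 1.1594
A = e^1.1594 ≈ 3.188 km²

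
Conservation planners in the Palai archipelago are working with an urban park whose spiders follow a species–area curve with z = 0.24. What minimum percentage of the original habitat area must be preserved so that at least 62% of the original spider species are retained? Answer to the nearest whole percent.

14%

Need (A_new/A_old)^0.24 = 0.62, so A_new/A_old = 0.62^(1/0.24) = 0.62^4.167
ln(A_new/A_old) = ln 0.62 / 0.24 = -0.4780 / 0.24 = -1.9918
A_new/A_old = e^-1.9918 ≈ 0.1364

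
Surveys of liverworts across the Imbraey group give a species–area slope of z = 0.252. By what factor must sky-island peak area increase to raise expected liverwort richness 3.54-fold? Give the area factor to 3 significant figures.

(A₂/A₁)^0.252 = 3.54, so A₂/A₁ = 3.54^(1/0.252) = 3.54^3.968
ln(A₂/A₁) = ln 3.54 / 0.252 = 1.2641 / 0.252 = 5.0164
A₂/A₁ = e^5.0164 ≈ 150.9

151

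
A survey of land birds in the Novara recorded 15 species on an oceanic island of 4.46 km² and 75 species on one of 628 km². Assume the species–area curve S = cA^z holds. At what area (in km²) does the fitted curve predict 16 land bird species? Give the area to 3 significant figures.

5.44 km²

z = ln(75/15) / ln(628/4.46) = 1.6094 / 4.9474 = 0.3253
c = 15 / 4.46^0.3253 = 15 / 1.626 = 9.223
A = (16/9.223)^(1/0.3253) ⇒ ln A = ln(1.735)/0.3253 = 1.6935
A = e^1.6935 ≈ 5.439 km²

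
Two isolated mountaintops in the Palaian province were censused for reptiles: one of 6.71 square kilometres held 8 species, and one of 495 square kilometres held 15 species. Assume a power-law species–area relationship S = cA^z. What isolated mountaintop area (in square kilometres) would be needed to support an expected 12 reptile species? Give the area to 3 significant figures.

108 square kilometres

z = ln(15/8) / ln(495/6.71) = 0.6286 / 4.3010 = 0.1462
c = 8 / 6.71^0.1462 = 8 / 1.321 = 6.057
A = (12/6.057)^(1/0.1462) ⇒ ln A = ln(1.981)/0.1462 = 4.6778
A = e^4.6778 ≈ 107.5 square kilometres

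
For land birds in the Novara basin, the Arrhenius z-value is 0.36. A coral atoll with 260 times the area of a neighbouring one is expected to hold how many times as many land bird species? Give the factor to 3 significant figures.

S₂/S₁ = (A₂/A₁)^z = 260^0.36
ln(S₂/S₁) = 0.36 × ln 260 = 0.36 × 5.5607 = 2.0018
S₂/S₁ = e^2.0018 ≈ 7.403

7.40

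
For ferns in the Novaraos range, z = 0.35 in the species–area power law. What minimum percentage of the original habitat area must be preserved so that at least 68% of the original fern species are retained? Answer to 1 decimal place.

Need (A_new/A_old)^0.35 = 0.68, so A_new/A_old = 0.68^(1/0.35) = 0.68^2.857
ln(A_new/A_old) = ln 0.68 / 0.35 = -0.3857 / 0.35 = -1.1019
A_new/A_old = e^-1.1019 ≈ 0.3322

33.2%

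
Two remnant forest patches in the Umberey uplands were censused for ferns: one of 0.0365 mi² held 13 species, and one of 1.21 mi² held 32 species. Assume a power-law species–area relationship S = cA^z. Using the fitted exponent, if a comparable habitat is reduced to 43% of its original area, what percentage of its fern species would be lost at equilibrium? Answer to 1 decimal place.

z = ln(32/13) / ln(1.21/0.0365) = 0.9008 / 3.5011 = 0.2573
S_new/S_old = (A_new/A_old)^z = 0.43^0.2573 = exp(0.2573 × -0.8440) = 0.8048
Fraction lost = 1 − 0.8048 = 0.1952

19.5%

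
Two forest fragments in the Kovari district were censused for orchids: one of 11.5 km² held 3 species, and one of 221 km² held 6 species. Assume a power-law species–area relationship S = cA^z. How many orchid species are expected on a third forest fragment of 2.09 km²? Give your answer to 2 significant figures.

z = ln(6/3) / ln(221/11.5) = 0.6931 / 2.9558 = 0.2345
c = 3 / 11.5^0.2345 = 3 / 1.773 = 1.692
S₃ = 1.692 × 2.09^0.2345 = 1.692 × 1.189 ≈ 2.011

2.0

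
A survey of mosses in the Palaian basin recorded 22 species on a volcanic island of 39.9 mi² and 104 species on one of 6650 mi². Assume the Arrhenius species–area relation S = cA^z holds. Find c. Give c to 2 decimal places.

7.18

z = ln(S₂/S₁) / ln(A₂/A₁) = ln(104/22) / ln(6650/39.9) = 1.5533 / 5.1160 = 0.3036
c = S₁ / A₁^z = 22 / 39.9^0.3036 = 22 / 3.063 = 7.183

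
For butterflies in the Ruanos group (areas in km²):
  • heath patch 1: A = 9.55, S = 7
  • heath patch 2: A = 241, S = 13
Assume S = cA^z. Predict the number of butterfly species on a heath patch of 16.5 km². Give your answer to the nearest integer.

z = ln(13/7) / ln(241/9.55) = 0.6190 / 3.2283 = 0.1918
c = 7 / 9.55^0.1918 = 7 / 1.541 = 4.541
S₃ = 4.541 × 16.5^0.1918 = 4.541 × 1.712 ≈ 7.774

8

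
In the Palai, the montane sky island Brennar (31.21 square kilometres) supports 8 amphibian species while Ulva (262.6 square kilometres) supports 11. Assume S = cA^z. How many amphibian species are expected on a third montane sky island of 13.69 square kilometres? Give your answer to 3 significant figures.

7.07

z = ln(11/8) / ln(262.6/31.21) = 0.3185 / 2.1299 = 0.1495
c = 8 / 31.21^0.1495 = 8 / 1.673 = 4.783
S₃ = 4.783 × 13.69^0.1495 = 4.783 × 1.479 ≈ 7.073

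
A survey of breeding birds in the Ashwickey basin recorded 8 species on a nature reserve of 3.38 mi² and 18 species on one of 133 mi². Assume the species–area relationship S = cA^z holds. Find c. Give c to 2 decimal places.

z = ln(S₂/S₁) / ln(A₂/A₁) = ln(18/8) / ln(133/3.38) = 0.8109 / 3.6725 = 0.2208
c = S₁ / A₁^z = 8 / 3.38^0.2208 = 8 / 1.309 = 6.114

6.11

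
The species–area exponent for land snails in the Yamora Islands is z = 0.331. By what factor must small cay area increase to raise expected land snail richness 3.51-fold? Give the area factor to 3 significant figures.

(A₂/A₁)^0.331 = 3.51, so A₂/A₁ = 3.51^(1/0.331) = 3.51^3.021
ln(A₂/A₁) = ln 3.51 / 0.331 = 1.2556 / 0.331 = 3.7934
A₂/A₁ = e^3.7934 ≈ 44.41

44.4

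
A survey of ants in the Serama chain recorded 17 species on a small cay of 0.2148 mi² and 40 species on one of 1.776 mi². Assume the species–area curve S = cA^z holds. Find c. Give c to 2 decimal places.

31.70

z = ln(S₂/S₁) / ln(A₂/A₁) = ln(40/17) / ln(1.776/0.2148) = 0.8557 / 2.1124 = 0.4051
c = S₁ / A₁^z = 17 / 0.2148^0.4051 = 17 / 0.5363 = 31.7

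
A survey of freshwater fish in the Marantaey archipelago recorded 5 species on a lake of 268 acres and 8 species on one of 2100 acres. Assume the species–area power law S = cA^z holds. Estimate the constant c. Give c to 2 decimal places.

1.40

z = ln(S₂/S₁) / ln(A₂/A₁) = ln(8/5) / ln(2100/268) = 0.4700 / 2.0587 = 0.2283
c = S₁ / A₁^z = 5 / 268^0.2283 = 5 / 3.584 = 1.395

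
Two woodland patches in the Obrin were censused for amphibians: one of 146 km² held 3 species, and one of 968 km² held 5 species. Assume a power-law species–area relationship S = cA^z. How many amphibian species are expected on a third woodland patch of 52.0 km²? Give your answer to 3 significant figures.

2.27

z = ln(5/3) / ln(968/146) = 0.5108 / 1.8916 = 0.2700
c = 3 / 146^0.2700 = 3 / 3.841 = 0.781
S₃ = 0.781 × 52^0.2700 = 0.781 × 2.907 ≈ 2.27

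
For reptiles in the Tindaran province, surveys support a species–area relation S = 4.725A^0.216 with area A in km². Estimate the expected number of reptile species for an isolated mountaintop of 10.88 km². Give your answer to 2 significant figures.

S = 4.725 × 10.88^0.216
ln S = ln 4.725 + 0.216 × ln 10.88 = 1.5529 + 0.216 × 2.3869 = 2.0684
S = e^2.0684 ≈ 7.912

7.9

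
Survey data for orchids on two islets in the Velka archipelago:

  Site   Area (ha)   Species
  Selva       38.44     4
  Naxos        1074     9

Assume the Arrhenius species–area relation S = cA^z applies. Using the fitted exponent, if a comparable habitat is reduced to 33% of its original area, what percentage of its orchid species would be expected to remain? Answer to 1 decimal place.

76.3%

z = ln(9/4) / ln(1074/38.44) = 0.8109 / 3.3300 = 0.2435
S_new/S_old = (A_new/A_old)^z = 0.33^0.2435 = exp(0.2435 × -1.1087) = 0.7634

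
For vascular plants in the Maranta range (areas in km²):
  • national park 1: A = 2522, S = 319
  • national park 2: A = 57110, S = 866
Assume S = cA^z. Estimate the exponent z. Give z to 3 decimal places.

Taking logs: ln S = ln c + z ln A, so z = (ln S₂ − ln S₁)/(ln A₂ − ln A₁).
z = ln(866/319) / ln(57110/2522) = ln(2.715) / ln(22.64) = 0.9987 / 3.1199 = 0.3201

0.320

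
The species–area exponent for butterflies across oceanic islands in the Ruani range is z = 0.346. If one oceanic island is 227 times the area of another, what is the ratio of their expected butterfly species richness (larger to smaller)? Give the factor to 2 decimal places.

6.53

S₂/S₁ = (A₂/A₁)^z = 227^0.346
ln(S₂/S₁) = 0.346 × ln 227 = 0.346 × 5.4250 = 1.8770
S₂/S₁ = e^1.8770 ≈ 6.534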